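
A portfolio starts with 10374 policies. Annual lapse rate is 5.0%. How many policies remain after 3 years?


remaining = initial * (1 - lapse)^years
= 10374 * (1 - 0.05)^3
= 10374 * 0.857375
= 8894.4082


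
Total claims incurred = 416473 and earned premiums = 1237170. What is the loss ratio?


Loss ratio = claims / premiums
= 416473 / 1237170
= 0.3366


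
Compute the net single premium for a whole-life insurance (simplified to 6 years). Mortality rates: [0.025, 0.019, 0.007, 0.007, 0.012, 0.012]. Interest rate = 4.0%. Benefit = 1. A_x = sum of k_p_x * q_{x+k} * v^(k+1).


v = 0.961538
Year 0: k_p_x=1.0, q=0.025, term=0.024038
Year 1: k_p_x=0.975, q=0.019, term=0.017127
Year 2: k_p_x=0.956475, q=0.007, term=0.005952
Year 3: k_p_x=0.94978, q=0.007, term=0.005683
Year 4: k_p_x=0.943131, q=0.012, term=0.009302
Year 5: k_p_x=0.931814, q=0.012, term=0.008837
A_x = 0.0709


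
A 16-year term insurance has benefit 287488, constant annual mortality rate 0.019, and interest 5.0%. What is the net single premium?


NSP = benefit * sum_{k=0}^{n-1} k_p_x * q * v^(k+1)
With constant q=0.019, v=0.952381
Sum = 0.182556
NSP = 287488 * 0.182556
= 52482.5182


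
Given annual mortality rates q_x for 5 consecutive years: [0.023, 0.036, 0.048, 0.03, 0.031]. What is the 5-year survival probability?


p_k = 1 - q_k for each year
Survival = product of (1 - q_k)
= 0.977 * 0.964 * 0.952 * 0.97 * 0.969
= 0.8428


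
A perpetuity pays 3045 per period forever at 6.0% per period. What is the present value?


PV = PMT / i
= 3045 / 0.06
= 50750.0


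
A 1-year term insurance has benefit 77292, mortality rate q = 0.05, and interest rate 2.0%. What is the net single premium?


NSP = benefit * q * v
v = 1/(1+i) = 0.980392
NSP = 77292 * 0.05 * 0.980392
= 3788.8235


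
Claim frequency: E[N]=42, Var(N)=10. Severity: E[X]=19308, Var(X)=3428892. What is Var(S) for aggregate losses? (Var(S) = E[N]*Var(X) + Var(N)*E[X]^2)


Var(S) = E[N]*Var(X) + Var(N)*E[X]^2
= 42*3428892 + 10*19308^2
= 144013464 + 3727988640
= 3.8720e+09


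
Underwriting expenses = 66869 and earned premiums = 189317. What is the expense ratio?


Expense ratio = expenses / premiums
= 66869 / 189317
= 0.3532


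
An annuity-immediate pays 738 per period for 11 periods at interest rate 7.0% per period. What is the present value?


PV = PMT * (1 - (1+i)^(-n)) / i
= 738 * (1 - (1+0.07)^(-11)) / 0.07
= 738 * (1 - 0.475093) / 0.07
= 738 * 7.498674
= 5534.0217


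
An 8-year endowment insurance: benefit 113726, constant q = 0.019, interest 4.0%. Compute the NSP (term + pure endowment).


Term component = 13670.2444
Pure endowment = 8_p_x * v^8 * benefit = 0.857733 * 0.73069 * 113726 = 71276.2937
NSP = 84946.5381


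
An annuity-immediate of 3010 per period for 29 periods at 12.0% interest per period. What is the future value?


FV = PMT * ((1+i)^n - 1) / i
= 3010 * ((1.12)^29 - 1) / 0.12
= 3010 * (26.74993 - 1) / 0.12
= 645894.0892


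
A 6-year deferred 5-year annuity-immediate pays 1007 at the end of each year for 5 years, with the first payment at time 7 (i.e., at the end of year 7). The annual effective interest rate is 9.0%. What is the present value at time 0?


PV at time 6 of the 5-year annuity-immediate:
a_n = 1007 * (1-(1+0.09)^(-5))/0.09 = 3916.8788
Discount back 6 years to time 0:
PV = 3916.8788 * (1+0.09)^(-6)
= 3916.8788 * 0.596267
= 2335.5069


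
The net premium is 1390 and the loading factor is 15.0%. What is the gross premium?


Gross = net * (1 + loading)
= 1390 * (1 + 0.15)
= 1390 * 1.15
= 1598.5


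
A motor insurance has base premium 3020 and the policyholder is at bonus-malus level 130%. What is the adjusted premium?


adjusted = base * BM_level / 100
= 3020 * 130 / 100
= 3020 * 1.3
= 3926.0


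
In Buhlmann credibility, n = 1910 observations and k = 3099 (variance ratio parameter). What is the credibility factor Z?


Z = n / (n + k)
= 1910 / (1910 + 3099)
= 1910 / 5009
= 0.3813


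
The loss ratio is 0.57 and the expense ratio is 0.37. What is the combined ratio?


Combined ratio = loss ratio + expense ratio
= 0.57 + 0.37
= 0.94


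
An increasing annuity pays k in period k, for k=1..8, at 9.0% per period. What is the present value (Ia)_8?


(Ia)_n = sum_{k=1}^{n} k * v^k, v = 1/(1+i)
v = 0.917431
Sum computed term by term:
(Ia)_8 = 22.4225


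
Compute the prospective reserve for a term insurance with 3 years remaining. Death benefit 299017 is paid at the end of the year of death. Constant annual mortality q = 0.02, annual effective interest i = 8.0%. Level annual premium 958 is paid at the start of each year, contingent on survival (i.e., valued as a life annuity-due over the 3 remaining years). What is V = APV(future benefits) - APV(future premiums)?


v = 1/(1+i) = 0.925926
APV(future benefits) per unit = sum_{k=0}^{2} k_p_x * q * v^(k+1) = 0.05057
APV(future benefits) = 299017 * 0.05057 = 15121.3761
Life annuity-due factor ä_{x:3} = sum_{k=0}^{2} k_p_x * v^k = 2.730796
APV(future premiums) = 958 * 2.730796 = 2616.1022
V = 15121.3761 - 2616.1022
= 12505.2739


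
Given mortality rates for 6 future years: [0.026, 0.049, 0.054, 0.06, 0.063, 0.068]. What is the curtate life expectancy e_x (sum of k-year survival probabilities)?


e_x = sum_{k=1}^{n} k_p_x
k_p_x values:
  1_p_x = 0.974
  2_p_x = 0.926274
  3_p_x = 0.876255
  4_p_x = 0.82368
  5_p_x = 0.771788
  6_p_x = 0.719306
e_x = 5.0913


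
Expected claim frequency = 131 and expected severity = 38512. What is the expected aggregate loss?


E[S] = E[N] * E[X]
= 131 * 38512
= 5.0451e+06


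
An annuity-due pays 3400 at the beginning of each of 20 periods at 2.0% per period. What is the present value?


PV_due = PMT * (1-(1+i)^(-n))/i * (1+i)
PV_immediate = 55594.8734
PV_due = 55594.8734 * 1.02
= 56706.7708


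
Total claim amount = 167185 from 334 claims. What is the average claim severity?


severity = total / number
= 167185 / 334
= 500.5539


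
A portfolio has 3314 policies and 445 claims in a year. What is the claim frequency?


frequency = claims / policies
= 445 / 3314
= 0.1343


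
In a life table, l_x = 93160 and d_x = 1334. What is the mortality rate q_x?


q_x = d_x / l_x
= 1334 / 93160
= 0.0143


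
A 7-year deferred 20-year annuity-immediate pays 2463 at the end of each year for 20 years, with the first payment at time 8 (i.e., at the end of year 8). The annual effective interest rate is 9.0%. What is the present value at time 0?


PV at time 7 of the 20-year annuity-immediate:
a_n = 2463 * (1-(1+0.09)^(-20))/0.09 = 22483.608
Discount back 7 years to time 0:
PV = 22483.608 * (1+0.09)^(-7)
= 22483.608 * 0.547034
= 12299.3035


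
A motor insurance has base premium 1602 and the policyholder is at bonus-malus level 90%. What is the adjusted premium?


adjusted = base * BM_level / 100
= 1602 * 90 / 100
= 1602 * 0.9
= 1441.8


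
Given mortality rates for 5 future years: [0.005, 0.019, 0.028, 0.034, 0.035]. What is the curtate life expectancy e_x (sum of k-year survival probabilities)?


e_x = sum_{k=1}^{n} k_p_x
k_p_x values:
  1_p_x = 0.995
  2_p_x = 0.976095
  3_p_x = 0.948764
  4_p_x = 0.916506
  5_p_x = 0.884429
e_x = 4.7208


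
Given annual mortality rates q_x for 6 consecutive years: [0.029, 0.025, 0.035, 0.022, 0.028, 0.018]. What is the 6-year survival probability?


p_k = 1 - q_k for each year
Survival = product of (1 - q_k)
= 0.971 * 0.975 * 0.965 * 0.978 * 0.972 * 0.982
= 0.8528


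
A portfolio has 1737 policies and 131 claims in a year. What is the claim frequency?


frequency = claims / policies
= 131 / 1737
= 0.0754


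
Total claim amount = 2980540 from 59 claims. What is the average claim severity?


severity = total / number
= 2980540 / 59
= 50517.6271


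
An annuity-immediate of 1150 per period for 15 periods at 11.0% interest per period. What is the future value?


FV = PMT * ((1+i)^n - 1) / i
= 1150 * ((1.11)^15 - 1) / 0.11
= 1150 * (4.784589 - 1) / 0.11
= 39566.1628


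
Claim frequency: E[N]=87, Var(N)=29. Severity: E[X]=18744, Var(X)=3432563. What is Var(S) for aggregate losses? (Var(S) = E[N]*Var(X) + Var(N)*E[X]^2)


Var(S) = E[N]*Var(X) + Var(N)*E[X]^2
= 87*3432563 + 29*18744^2
= 298632981 + 10188788544
= 1.0487e+10


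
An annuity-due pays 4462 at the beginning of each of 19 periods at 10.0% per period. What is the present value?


PV_due = PMT * (1-(1+i)^(-n))/i * (1+i)
PV_immediate = 37324.2734
PV_due = 37324.2734 * 1.1
= 41056.7008


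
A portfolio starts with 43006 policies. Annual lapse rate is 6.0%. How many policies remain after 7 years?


remaining = initial * (1 - lapse)^years
= 43006 * (1 - 0.06)^7
= 43006 * 0.648478
= 27888.4274


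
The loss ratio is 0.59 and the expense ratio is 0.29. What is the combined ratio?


Combined ratio = loss ratio + expense ratio
= 0.59 + 0.29
= 0.88


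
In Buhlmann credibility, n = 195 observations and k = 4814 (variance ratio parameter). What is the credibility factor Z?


Z = n / (n + k)
= 195 / (195 + 4814)
= 195 / 5009
= 0.0389


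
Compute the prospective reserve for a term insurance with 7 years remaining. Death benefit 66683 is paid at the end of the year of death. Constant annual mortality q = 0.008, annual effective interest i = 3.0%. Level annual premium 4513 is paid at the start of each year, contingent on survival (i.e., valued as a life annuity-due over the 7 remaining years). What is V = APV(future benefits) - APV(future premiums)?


v = 1/(1+i) = 0.970874
APV(future benefits) per unit = sum_{k=0}^{6} k_p_x * q * v^(k+1) = 0.048708
APV(future benefits) = 66683 * 0.048708 = 3247.9994
Life annuity-due factor ä_{x:7} = sum_{k=0}^{6} k_p_x * v^k = 6.271162
APV(future premiums) = 4513 * 6.271162 = 28301.7559
V = 3247.9994 - 28301.7559
= -25053.7565


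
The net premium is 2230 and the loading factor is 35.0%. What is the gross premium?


Gross = net * (1 + loading)
= 2230 * (1 + 0.35)
= 2230 * 1.35
= 3010.5


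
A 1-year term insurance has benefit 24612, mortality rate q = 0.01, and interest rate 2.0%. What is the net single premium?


NSP = benefit * q * v
v = 1/(1+i) = 0.980392
NSP = 24612 * 0.01 * 0.980392
= 241.2941


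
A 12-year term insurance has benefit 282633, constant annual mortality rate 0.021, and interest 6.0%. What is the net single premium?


NSP = benefit * sum_{k=0}^{n-1} k_p_x * q * v^(k+1)
With constant q=0.021, v=0.943396
Sum = 0.159384
NSP = 282633 * 0.159384
= 45047.2902


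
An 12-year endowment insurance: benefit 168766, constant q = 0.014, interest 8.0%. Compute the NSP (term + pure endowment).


Term component = 16707.3903
Pure endowment = 12_p_x * v^12 * benefit = 0.844351 * 0.397114 * 168766 = 56587.8079
NSP = 73295.1982


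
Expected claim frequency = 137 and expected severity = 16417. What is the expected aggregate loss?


E[S] = E[N] * E[X]
= 137 * 16417
= 2.2491e+06


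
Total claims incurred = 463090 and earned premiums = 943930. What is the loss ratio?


Loss ratio = claims / premiums
= 463090 / 943930
= 0.4906


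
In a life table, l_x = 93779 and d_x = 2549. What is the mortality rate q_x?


q_x = d_x / l_x
= 2549 / 93779
= 0.0272


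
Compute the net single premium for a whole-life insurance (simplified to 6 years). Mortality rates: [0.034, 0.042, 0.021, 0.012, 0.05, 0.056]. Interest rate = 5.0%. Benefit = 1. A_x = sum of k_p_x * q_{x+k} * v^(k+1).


v = 0.952381
Year 0: k_p_x=1.0, q=0.034, term=0.032381
Year 1: k_p_x=0.966, q=0.042, term=0.0368
Year 2: k_p_x=0.925428, q=0.021, term=0.016788
Year 3: k_p_x=0.905994, q=0.012, term=0.008944
Year 4: k_p_x=0.895122, q=0.05, term=0.035068
Year 5: k_p_x=0.850366, q=0.056, term=0.035535
A_x = 0.1655


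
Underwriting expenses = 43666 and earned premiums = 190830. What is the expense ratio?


Expense ratio = expenses / premiums
= 43666 / 190830
= 0.2288


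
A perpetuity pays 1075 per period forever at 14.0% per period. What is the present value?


PV = PMT / i
= 1075 / 0.14
= 7678.5714


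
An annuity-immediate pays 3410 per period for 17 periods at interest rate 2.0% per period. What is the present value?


PV = PMT * (1 - (1+i)^(-n)) / i
= 3410 * (1 - (1+0.02)^(-17)) / 0.02
= 3410 * (1 - 0.714163) / 0.02
= 3410 * 14.291872
= 48735.2831


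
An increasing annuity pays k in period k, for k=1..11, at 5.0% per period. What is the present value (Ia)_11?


(Ia)_n = sum_{k=1}^{n} k * v^k, v = 1/(1+i)
v = 0.952381
Sum computed term by term:
(Ia)_11 = 45.8053


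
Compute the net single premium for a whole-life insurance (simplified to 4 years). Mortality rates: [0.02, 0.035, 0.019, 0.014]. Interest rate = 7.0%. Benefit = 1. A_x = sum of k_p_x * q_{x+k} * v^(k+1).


v = 0.934579
Year 0: k_p_x=1.0, q=0.02, term=0.018692
Year 1: k_p_x=0.98, q=0.035, term=0.029959
Year 2: k_p_x=0.9457, q=0.019, term=0.014667
Year 3: k_p_x=0.927732, q=0.014, term=0.009909
A_x = 0.0732


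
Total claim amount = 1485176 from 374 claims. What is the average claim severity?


severity = total / number
= 1485176 / 374
= 3971.0588


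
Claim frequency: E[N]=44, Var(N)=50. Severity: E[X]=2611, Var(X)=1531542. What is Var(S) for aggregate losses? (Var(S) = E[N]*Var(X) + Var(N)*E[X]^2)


Var(S) = E[N]*Var(X) + Var(N)*E[X]^2
= 44*1531542 + 50*2611^2
= 67387848 + 340866050
= 4.0825e+08


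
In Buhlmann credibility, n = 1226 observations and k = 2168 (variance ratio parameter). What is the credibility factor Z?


Z = n / (n + k)
= 1226 / (1226 + 2168)
= 1226 / 3394
= 0.3612


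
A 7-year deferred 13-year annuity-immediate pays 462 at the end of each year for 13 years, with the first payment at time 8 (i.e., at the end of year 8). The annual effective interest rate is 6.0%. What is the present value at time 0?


PV at time 7 of the 13-year annuity-immediate:
a_n = 462 * (1-(1+0.06)^(-13))/0.06 = 4089.9395
Discount back 7 years to time 0:
PV = 4089.9395 * (1+0.06)^(-7)
= 4089.9395 * 0.665057
= 2720.0434


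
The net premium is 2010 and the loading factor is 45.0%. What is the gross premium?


Gross = net * (1 + loading)
= 2010 * (1 + 0.45)
= 2010 * 1.45
= 2914.5


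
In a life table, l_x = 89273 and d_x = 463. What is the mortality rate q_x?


q_x = d_x / l_x
= 463 / 89273
= 0.0052


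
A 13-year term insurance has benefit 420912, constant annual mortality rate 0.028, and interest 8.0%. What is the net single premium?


NSP = benefit * sum_{k=0}^{n-1} k_p_x * q * v^(k+1)
With constant q=0.028, v=0.925926
Sum = 0.193359
NSP = 420912 * 0.193359
= 81387.1378


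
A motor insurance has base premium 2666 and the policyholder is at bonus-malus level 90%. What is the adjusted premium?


adjusted = base * BM_level / 100
= 2666 * 90 / 100
= 2666 * 0.9
= 2399.4


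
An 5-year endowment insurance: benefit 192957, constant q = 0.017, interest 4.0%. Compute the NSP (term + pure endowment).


Term component = 14134.0097
Pure endowment = 5_p_x * v^5 * benefit = 0.917841 * 0.821927 * 192957 = 145566.497
NSP = 159700.5067


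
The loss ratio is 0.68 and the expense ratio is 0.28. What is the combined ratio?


Combined ratio = loss ratio + expense ratio
= 0.68 + 0.28
= 0.96


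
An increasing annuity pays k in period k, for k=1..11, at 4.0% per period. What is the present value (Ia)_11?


(Ia)_n = sum_{k=1}^{n} k * v^k, v = 1/(1+i)
v = 0.961538
Sum computed term by term:
(Ia)_11 = 49.1376


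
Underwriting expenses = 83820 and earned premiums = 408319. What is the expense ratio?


Expense ratio = expenses / premiums
= 83820 / 408319
= 0.2053


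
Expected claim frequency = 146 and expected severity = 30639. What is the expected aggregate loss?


E[S] = E[N] * E[X]
= 146 * 30639
= 4.4733e+06


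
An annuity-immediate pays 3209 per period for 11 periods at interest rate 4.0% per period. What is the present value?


PV = PMT * (1 - (1+i)^(-n)) / i
= 3209 * (1 - (1+0.04)^(-11)) / 0.04
= 3209 * (1 - 0.649581) / 0.04
= 3209 * 8.760477
= 28112.3698


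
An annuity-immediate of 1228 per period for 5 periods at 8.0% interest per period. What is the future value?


FV = PMT * ((1+i)^n - 1) / i
= 1228 * ((1.08)^5 - 1) / 0.08
= 1228 * (1.469328 - 1) / 0.08
= 7204.186


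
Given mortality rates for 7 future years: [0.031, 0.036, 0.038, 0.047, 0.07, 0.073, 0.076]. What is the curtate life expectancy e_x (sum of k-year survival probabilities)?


e_x = sum_{k=1}^{n} k_p_x
k_p_x values:
  1_p_x = 0.969
  2_p_x = 0.934116
  3_p_x = 0.89862
  4_p_x = 0.856384
  5_p_x = 0.796438
  6_p_x = 0.738298
  7_p_x = 0.682187
e_x = 5.875


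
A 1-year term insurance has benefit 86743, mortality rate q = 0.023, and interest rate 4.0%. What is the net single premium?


NSP = benefit * q * v
v = 1/(1+i) = 0.961538
NSP = 86743 * 0.023 * 0.961538
= 1918.3548


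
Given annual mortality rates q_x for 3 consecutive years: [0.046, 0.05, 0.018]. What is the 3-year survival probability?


p_k = 1 - q_k for each year
Survival = product of (1 - q_k)
= 0.954 * 0.95 * 0.982
= 0.89


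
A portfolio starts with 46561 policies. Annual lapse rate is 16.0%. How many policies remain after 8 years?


remaining = initial * (1 - lapse)^years
= 46561 * (1 - 0.16)^8
= 46561 * 0.247876
= 11541.3494


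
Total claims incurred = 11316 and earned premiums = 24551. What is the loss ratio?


Loss ratio = claims / premiums
= 11316 / 24551
= 0.4609


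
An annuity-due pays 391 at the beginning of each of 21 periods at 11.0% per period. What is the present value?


PV_due = PMT * (1-(1+i)^(-n))/i * (1+i)
PV_immediate = 3157.3525
PV_due = 3157.3525 * 1.11
= 3504.6613


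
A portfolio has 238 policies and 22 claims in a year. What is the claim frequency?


frequency = claims / policies
= 22 / 238
= 0.0924


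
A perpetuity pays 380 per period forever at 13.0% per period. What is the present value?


PV = PMT / i
= 380 / 0.13
= 2923.0769


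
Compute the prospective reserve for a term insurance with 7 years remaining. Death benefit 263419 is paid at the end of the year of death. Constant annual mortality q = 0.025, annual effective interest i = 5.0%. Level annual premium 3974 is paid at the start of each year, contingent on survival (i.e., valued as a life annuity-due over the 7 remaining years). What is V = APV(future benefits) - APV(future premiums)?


v = 1/(1+i) = 0.952381
APV(future benefits) per unit = sum_{k=0}^{6} k_p_x * q * v^(k+1) = 0.134913
APV(future benefits) = 263419 * 0.134913 = 35538.6732
Life annuity-due factor ä_{x:7} = sum_{k=0}^{6} k_p_x * v^k = 5.66635
APV(future premiums) = 3974 * 5.66635 = 22518.0753
V = 35538.6732 - 22518.0753
= 13020.5979


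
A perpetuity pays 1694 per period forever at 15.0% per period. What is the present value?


PV = PMT / i
= 1694 / 0.15
= 11293.3333


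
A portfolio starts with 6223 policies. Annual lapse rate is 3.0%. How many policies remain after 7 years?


remaining = initial * (1 - lapse)^years
= 6223 * (1 - 0.03)^7
= 6223 * 0.807983
= 5028.0772


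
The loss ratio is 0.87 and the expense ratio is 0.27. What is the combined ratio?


Combined ratio = loss ratio + expense ratio
= 0.87 + 0.27
= 1.14


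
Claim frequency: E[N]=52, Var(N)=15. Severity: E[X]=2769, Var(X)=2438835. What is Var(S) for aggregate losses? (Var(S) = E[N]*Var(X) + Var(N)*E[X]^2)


Var(S) = E[N]*Var(X) + Var(N)*E[X]^2
= 52*2438835 + 15*2769^2
= 126819420 + 115010415
= 2.4183e+08


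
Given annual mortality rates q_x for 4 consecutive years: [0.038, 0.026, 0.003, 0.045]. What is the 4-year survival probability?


p_k = 1 - q_k for each year
Survival = product of (1 - q_k)
= 0.962 * 0.974 * 0.997 * 0.955
= 0.8921


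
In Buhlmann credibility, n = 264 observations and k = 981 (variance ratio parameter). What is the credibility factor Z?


Z = n / (n + k)
= 264 / (264 + 981)
= 264 / 1245
= 0.212


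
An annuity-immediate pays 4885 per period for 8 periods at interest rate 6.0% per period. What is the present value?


PV = PMT * (1 - (1+i)^(-n)) / i
= 4885 * (1 - (1+0.06)^(-8)) / 0.06
= 4885 * (1 - 0.627412) / 0.06
= 4885 * 6.209794
= 30334.8428


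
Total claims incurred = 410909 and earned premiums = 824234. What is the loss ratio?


Loss ratio = claims / premiums
= 410909 / 824234
= 0.4985


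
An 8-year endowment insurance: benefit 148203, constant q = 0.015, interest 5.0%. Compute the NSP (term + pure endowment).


Term component = 13688.5817
Pure endowment = 8_p_x * v^8 * benefit = 0.886115 * 0.676839 * 148203 = 88885.8124
NSP = 102574.3942


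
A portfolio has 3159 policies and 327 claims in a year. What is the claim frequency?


frequency = claims / policies
= 327 / 3159
= 0.1035


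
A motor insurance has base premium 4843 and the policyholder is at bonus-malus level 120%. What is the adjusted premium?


adjusted = base * BM_level / 100
= 4843 * 120 / 100
= 4843 * 1.2
= 5811.6


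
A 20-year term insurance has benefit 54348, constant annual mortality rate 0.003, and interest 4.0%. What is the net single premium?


NSP = benefit * sum_{k=0}^{n-1} k_p_x * q * v^(k+1)
With constant q=0.003, v=0.961538
Sum = 0.039783
NSP = 54348 * 0.039783
= 2162.152


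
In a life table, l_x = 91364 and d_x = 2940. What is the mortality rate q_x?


q_x = d_x / l_x
= 2940 / 91364
= 0.0322


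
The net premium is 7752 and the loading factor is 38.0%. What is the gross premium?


Gross = net * (1 + loading)
= 7752 * (1 + 0.38)
= 7752 * 1.38
= 10697.76


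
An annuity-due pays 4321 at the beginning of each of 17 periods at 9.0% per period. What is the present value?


PV_due = PMT * (1-(1+i)^(-n))/i * (1+i)
PV_immediate = 36917.0311
PV_due = 36917.0311 * 1.09
= 40239.5639


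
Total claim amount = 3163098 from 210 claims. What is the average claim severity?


severity = total / number
= 3163098 / 210
= 15062.3714


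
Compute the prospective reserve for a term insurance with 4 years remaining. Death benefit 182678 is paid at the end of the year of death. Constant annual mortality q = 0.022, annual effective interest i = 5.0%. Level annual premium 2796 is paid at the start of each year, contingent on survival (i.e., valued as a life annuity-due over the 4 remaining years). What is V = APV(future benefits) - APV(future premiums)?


v = 1/(1+i) = 0.952381
APV(future benefits) per unit = sum_{k=0}^{3} k_p_x * q * v^(k+1) = 0.075576
APV(future benefits) = 182678 * 0.075576 = 13806.1522
Life annuity-due factor ä_{x:4} = sum_{k=0}^{3} k_p_x * v^k = 3.607057
APV(future premiums) = 2796 * 3.607057 = 10085.3318
V = 13806.1522 - 10085.3318
= 3720.8203


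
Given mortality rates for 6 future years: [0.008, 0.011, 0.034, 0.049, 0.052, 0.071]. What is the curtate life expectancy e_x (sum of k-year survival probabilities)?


e_x = sum_{k=1}^{n} k_p_x
k_p_x values:
  1_p_x = 0.992
  2_p_x = 0.981088
  3_p_x = 0.947731
  4_p_x = 0.901292
  5_p_x = 0.854425
  6_p_x = 0.793761
e_x = 5.4703


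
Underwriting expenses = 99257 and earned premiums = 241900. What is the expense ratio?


Expense ratio = expenses / premiums
= 99257 / 241900
= 0.4103


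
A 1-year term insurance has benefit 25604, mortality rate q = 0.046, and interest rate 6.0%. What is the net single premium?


NSP = benefit * q * v
v = 1/(1+i) = 0.943396
NSP = 25604 * 0.046 * 0.943396
= 1111.117


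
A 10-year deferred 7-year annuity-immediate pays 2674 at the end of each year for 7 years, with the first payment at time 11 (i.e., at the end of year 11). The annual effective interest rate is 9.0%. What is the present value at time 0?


PV at time 10 of the 7-year annuity-immediate:
a_n = 2674 * (1-(1+0.09)^(-7))/0.09 = 13458.1159
Discount back 10 years to time 0:
PV = 13458.1159 * (1+0.09)^(-10)
= 13458.1159 * 0.422411
= 5684.8536


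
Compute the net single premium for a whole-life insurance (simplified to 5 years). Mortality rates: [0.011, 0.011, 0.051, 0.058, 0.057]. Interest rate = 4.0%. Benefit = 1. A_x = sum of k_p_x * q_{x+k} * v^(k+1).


v = 0.961538
Year 0: k_p_x=1.0, q=0.011, term=0.010577
Year 1: k_p_x=0.989, q=0.011, term=0.010058
Year 2: k_p_x=0.978121, q=0.051, term=0.044347
Year 3: k_p_x=0.928237, q=0.058, term=0.046021
Year 4: k_p_x=0.874399, q=0.057, term=0.040965
A_x = 0.152


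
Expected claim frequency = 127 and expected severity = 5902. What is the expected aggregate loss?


E[S] = E[N] * E[X]
= 127 * 5902
= 749554


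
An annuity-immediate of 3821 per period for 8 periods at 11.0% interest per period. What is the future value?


FV = PMT * ((1+i)^n - 1) / i
= 3821 * ((1.11)^8 - 1) / 0.11
= 3821 * (2.304538 - 1) / 0.11
= 45314.8983


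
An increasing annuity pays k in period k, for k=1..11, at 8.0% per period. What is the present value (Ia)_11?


(Ia)_n = sum_{k=1}^{n} k * v^k, v = 1/(1+i)
v = 0.925926
Sum computed term by term:
(Ia)_11 = 37.4046


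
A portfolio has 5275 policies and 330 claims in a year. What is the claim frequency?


frequency = claims / policies
= 330 / 5275
= 0.0626


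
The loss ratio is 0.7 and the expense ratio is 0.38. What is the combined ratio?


Combined ratio = loss ratio + expense ratio
= 0.7 + 0.38
= 1.08


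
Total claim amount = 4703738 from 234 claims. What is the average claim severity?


severity = total / number
= 4703738 / 234
= 20101.4444


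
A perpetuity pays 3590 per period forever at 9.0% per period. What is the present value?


PV = PMT / i
= 3590 / 0.09
= 39888.8889


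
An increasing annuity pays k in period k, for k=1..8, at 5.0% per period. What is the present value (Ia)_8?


(Ia)_n = sum_{k=1}^{n} k * v^k, v = 1/(1+i)
v = 0.952381
Sum computed term by term:
(Ia)_8 = 27.4332


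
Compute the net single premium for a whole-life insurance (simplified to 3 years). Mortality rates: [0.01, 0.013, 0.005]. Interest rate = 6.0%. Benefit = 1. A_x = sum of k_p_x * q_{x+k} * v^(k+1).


v = 0.943396
Year 0: k_p_x=1.0, q=0.01, term=0.009434
Year 1: k_p_x=0.99, q=0.013, term=0.011454
Year 2: k_p_x=0.97713, q=0.005, term=0.004102
A_x = 0.025


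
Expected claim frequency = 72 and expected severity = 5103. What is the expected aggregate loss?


E[S] = E[N] * E[X]
= 72 * 5103
= 367416


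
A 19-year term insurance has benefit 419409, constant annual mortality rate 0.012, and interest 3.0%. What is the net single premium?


NSP = benefit * sum_{k=0}^{n-1} k_p_x * q * v^(k+1)
With constant q=0.012, v=0.970874
Sum = 0.156173
NSP = 419409 * 0.156173
= 65500.5581


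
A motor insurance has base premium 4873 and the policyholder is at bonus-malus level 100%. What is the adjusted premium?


adjusted = base * BM_level / 100
= 4873 * 100 / 100
= 4873 * 1.0
= 4873.0


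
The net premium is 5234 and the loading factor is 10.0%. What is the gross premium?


Gross = net * (1 + loading)
= 5234 * (1 + 0.1)
= 5234 * 1.1
= 5757.4


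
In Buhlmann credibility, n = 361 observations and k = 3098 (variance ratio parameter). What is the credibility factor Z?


Z = n / (n + k)
= 361 / (361 + 3098)
= 361 / 3459
= 0.1044


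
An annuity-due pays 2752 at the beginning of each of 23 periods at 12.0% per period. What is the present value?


PV_due = PMT * (1-(1+i)^(-n))/i * (1+i)
PV_immediate = 21241.1295
PV_due = 21241.1295 * 1.12
= 23790.0651


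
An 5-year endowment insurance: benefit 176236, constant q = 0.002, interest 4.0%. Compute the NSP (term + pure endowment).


Term component = 1563.124
Pure endowment = 5_p_x * v^5 * benefit = 0.99004 * 0.821927 * 176236 = 143410.3967
NSP = 144973.5206


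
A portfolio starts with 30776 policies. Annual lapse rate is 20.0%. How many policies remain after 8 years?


remaining = initial * (1 - lapse)^years
= 30776 * (1 - 0.2)^8
= 30776 * 0.167772
= 5163.356


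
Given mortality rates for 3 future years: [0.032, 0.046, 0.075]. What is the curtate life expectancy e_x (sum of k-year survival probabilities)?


e_x = sum_{k=1}^{n} k_p_x
k_p_x values:
  1_p_x = 0.968
  2_p_x = 0.923472
  3_p_x = 0.854212
e_x = 2.7457


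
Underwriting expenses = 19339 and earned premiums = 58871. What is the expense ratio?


Expense ratio = expenses / premiums
= 19339 / 58871
= 0.3285


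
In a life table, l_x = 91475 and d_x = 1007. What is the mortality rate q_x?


q_x = d_x / l_x
= 1007 / 91475
= 0.011


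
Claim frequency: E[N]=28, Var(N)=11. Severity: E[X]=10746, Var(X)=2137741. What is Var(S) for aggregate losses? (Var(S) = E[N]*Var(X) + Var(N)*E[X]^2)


Var(S) = E[N]*Var(X) + Var(N)*E[X]^2
= 28*2137741 + 11*10746^2
= 59856748 + 1270241676
= 1.3301e+09


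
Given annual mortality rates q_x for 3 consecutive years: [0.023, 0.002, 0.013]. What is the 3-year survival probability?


p_k = 1 - q_k for each year
Survival = product of (1 - q_k)
= 0.977 * 0.998 * 0.987
= 0.9624


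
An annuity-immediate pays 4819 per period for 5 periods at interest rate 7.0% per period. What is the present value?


PV = PMT * (1 - (1+i)^(-n)) / i
= 4819 * (1 - (1+0.07)^(-5)) / 0.07
= 4819 * (1 - 0.712986) / 0.07
= 4819 * 4.100197
= 19758.8514


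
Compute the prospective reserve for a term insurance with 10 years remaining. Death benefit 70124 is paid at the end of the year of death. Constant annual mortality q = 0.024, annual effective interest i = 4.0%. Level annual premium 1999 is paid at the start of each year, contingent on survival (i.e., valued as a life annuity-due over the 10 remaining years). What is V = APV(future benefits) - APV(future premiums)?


v = 1/(1+i) = 0.961538
APV(future benefits) per unit = sum_{k=0}^{9} k_p_x * q * v^(k+1) = 0.176301
APV(future benefits) = 70124 * 0.176301 = 12362.9195
Life annuity-due factor ä_{x:10} = sum_{k=0}^{9} k_p_x * v^k = 7.639703
APV(future premiums) = 1999 * 7.639703 = 15271.7656
V = 12362.9195 - 15271.7656
= -2908.8462


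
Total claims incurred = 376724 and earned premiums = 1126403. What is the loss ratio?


Loss ratio = claims / premiums
= 376724 / 1126403
= 0.3344


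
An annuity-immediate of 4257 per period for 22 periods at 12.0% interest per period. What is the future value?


FV = PMT * ((1+i)^n - 1) / i
= 4257 * ((1.12)^22 - 1) / 0.12
= 4257 * (12.10031 - 1) / 0.12
= 393783.4992


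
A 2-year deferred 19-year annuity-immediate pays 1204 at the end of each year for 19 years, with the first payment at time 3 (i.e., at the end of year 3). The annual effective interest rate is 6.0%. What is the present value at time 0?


PV at time 2 of the 19-year annuity-immediate:
a_n = 1204 * (1-(1+0.06)^(-19))/0.06 = 13434.3723
Discount back 2 years to time 0:
PV = 13434.3723 * (1+0.06)^(-2)
= 13434.3723 * 0.889996
= 11956.5435


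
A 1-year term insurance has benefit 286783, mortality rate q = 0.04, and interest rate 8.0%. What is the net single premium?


NSP = benefit * q * v
v = 1/(1+i) = 0.925926
NSP = 286783 * 0.04 * 0.925926
= 10621.5926


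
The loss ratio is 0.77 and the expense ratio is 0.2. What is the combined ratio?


Combined ratio = loss ratio + expense ratio
= 0.77 + 0.2
= 0.97


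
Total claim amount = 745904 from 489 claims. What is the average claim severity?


severity = total / number
= 745904 / 489
= 1525.3661


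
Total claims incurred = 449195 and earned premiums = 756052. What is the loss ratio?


Loss ratio = claims / premiums
= 449195 / 756052
= 0.5941


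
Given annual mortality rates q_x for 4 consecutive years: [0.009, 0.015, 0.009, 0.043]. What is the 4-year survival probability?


p_k = 1 - q_k for each year
Survival = product of (1 - q_k)
= 0.991 * 0.985 * 0.991 * 0.957
= 0.9258


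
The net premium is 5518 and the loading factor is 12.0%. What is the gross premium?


Gross = net * (1 + loading)
= 5518 * (1 + 0.12)
= 5518 * 1.12
= 6180.16


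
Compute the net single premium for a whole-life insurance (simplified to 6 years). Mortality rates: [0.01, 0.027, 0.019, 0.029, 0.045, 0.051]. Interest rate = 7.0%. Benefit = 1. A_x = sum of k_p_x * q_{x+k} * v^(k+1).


v = 0.934579
Year 0: k_p_x=1.0, q=0.01, term=0.009346
Year 1: k_p_x=0.99, q=0.027, term=0.023347
Year 2: k_p_x=0.96327, q=0.019, term=0.01494
Year 3: k_p_x=0.944968, q=0.029, term=0.020906
Year 4: k_p_x=0.917564, q=0.045, term=0.029439
Year 5: k_p_x=0.876273, q=0.051, term=0.029779
A_x = 0.1278


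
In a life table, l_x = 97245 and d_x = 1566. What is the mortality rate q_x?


q_x = d_x / l_x
= 1566 / 97245
= 0.0161


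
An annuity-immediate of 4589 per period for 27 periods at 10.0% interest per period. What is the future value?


FV = PMT * ((1+i)^n - 1) / i
= 4589 * ((1.1)^27 - 1) / 0.1
= 4589 * (13.109994 - 1) / 0.1
= 555727.6334


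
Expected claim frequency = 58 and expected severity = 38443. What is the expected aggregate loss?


E[S] = E[N] * E[X]
= 58 * 38443
= 2.2297e+06


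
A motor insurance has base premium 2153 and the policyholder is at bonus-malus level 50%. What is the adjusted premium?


adjusted = base * BM_level / 100
= 2153 * 50 / 100
= 2153 * 0.5
= 1076.5


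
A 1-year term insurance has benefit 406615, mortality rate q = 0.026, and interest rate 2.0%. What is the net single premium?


NSP = benefit * q * v
v = 1/(1+i) = 0.980392
NSP = 406615 * 0.026 * 0.980392
= 10364.6961


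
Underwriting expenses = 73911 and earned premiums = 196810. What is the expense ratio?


Expense ratio = expenses / premiums
= 73911 / 196810
= 0.3755


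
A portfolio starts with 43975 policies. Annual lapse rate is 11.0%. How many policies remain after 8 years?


remaining = initial * (1 - lapse)^years
= 43975 * (1 - 0.11)^8
= 43975 * 0.393659
= 17311.1493


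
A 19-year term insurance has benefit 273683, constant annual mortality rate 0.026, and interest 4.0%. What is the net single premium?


NSP = benefit * sum_{k=0}^{n-1} k_p_x * q * v^(k+1)
With constant q=0.026, v=0.961538
Sum = 0.280591
NSP = 273683 * 0.280591
= 76792.9313


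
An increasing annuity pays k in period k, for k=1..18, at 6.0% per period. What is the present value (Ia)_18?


(Ia)_n = sum_{k=1}^{n} k * v^k, v = 1/(1+i)
v = 0.943396
Sum computed term by term:
(Ia)_18 = 86.1845


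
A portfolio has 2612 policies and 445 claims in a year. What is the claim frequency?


frequency = claims / policies
= 445 / 2612
= 0.1704


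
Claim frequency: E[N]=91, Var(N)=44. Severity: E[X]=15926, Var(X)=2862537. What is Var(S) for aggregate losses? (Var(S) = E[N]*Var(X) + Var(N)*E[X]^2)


Var(S) = E[N]*Var(X) + Var(N)*E[X]^2
= 91*2862537 + 44*15926^2
= 260490867 + 11160048944
= 1.1421e+10


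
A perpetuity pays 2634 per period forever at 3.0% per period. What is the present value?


PV = PMT / i
= 2634 / 0.03
= 87800.0


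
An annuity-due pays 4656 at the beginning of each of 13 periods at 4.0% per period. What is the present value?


PV_due = PMT * (1-(1+i)^(-n))/i * (1+i)
PV_immediate = 46493.1764
PV_due = 46493.1764 * 1.04
= 48352.9034


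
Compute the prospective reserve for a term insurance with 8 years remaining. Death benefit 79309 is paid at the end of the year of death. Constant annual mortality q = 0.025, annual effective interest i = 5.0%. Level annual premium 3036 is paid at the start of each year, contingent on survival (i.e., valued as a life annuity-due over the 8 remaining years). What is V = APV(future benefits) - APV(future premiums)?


v = 1/(1+i) = 0.952381
APV(future benefits) per unit = sum_{k=0}^{7} k_p_x * q * v^(k+1) = 0.149086
APV(future benefits) = 79309 * 0.149086 = 11823.8593
Life annuity-due factor ä_{x:8} = sum_{k=0}^{7} k_p_x * v^k = 6.261611
APV(future premiums) = 3036 * 6.261611 = 19010.2504
V = 11823.8593 - 19010.2504
= -7186.3911


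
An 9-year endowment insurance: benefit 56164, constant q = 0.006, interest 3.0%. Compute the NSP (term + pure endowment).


Term component = 2564.7316
Pure endowment = 9_p_x * v^9 * benefit = 0.947278 * 0.766417 * 56164 = 40775.6101
NSP = 43340.3418


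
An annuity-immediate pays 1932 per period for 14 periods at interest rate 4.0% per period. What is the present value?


PV = PMT * (1 - (1+i)^(-n)) / i
= 1932 * (1 - (1+0.04)^(-14)) / 0.04
= 1932 * (1 - 0.577475) / 0.04
= 1932 * 10.563123
= 20407.9535


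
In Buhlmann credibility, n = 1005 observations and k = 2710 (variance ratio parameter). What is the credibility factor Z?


Z = n / (n + k)
= 1005 / (1005 + 2710)
= 1005 / 3715
= 0.2705


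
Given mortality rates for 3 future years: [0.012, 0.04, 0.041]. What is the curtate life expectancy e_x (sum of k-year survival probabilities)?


e_x = sum_{k=1}^{n} k_p_x
k_p_x values:
  1_p_x = 0.988
  2_p_x = 0.94848
  3_p_x = 0.909592
e_x = 2.8461


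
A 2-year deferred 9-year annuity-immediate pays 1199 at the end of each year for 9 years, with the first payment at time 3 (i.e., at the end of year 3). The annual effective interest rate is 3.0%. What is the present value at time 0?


PV at time 2 of the 9-year annuity-immediate:
a_n = 1199 * (1-(1+0.03)^(-9))/0.03 = 9335.5446
Discount back 2 years to time 0:
PV = 9335.5446 * (1+0.03)^(-2)
= 9335.5446 * 0.942596
= 8799.6461


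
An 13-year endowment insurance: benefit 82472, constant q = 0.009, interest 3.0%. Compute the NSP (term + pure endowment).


Term component = 7509.2002
Pure endowment = 13_p_x * v^13 * benefit = 0.889114 * 0.680951 * 82472 = 49932.1324
NSP = 57441.3326


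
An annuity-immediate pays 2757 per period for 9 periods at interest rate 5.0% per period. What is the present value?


PV = PMT * (1 - (1+i)^(-n)) / i
= 2757 * (1 - (1+0.05)^(-9)) / 0.05
= 2757 * (1 - 0.644609) / 0.05
= 2757 * 7.107822
= 19596.2644


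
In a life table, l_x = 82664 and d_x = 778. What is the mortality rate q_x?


q_x = d_x / l_x
= 778 / 82664
= 0.0094


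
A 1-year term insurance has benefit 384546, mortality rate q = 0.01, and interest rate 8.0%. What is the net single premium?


NSP = benefit * q * v
v = 1/(1+i) = 0.925926
NSP = 384546 * 0.01 * 0.925926
= 3560.6111


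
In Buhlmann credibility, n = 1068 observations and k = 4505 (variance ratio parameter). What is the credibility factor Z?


Z = n / (n + k)
= 1068 / (1068 + 4505)
= 1068 / 5573
= 0.1916


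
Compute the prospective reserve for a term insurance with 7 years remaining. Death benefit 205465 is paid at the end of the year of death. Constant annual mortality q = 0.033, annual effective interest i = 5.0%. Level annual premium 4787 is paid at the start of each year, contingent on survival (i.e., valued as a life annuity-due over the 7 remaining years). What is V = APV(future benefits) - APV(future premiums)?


v = 1/(1+i) = 0.952381
APV(future benefits) per unit = sum_{k=0}^{6} k_p_x * q * v^(k+1) = 0.174184
APV(future benefits) = 205465 * 0.174184 = 35788.6588
Life annuity-due factor ä_{x:7} = sum_{k=0}^{6} k_p_x * v^k = 5.542209
APV(future premiums) = 4787 * 5.542209 = 26530.5563
V = 35788.6588 - 26530.5563
= 9258.1024


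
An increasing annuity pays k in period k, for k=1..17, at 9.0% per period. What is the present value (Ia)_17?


(Ia)_n = sum_{k=1}^{n} k * v^k, v = 1/(1+i)
v = 0.917431
Sum computed term by term:
(Ia)_17 = 59.8257


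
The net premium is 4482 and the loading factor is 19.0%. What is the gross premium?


Gross = net * (1 + loading)
= 4482 * (1 + 0.19)
= 4482 * 1.19
= 5333.58


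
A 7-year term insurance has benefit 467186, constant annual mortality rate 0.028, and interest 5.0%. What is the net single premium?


NSP = benefit * sum_{k=0}^{n-1} k_p_x * q * v^(k+1)
With constant q=0.028, v=0.952381
Sum = 0.149851
NSP = 467186 * 0.149851
= 70008.3695


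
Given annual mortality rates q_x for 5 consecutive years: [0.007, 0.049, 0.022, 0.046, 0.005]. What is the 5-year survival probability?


p_k = 1 - q_k for each year
Survival = product of (1 - q_k)
= 0.993 * 0.951 * 0.978 * 0.954 * 0.995
= 0.8767
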